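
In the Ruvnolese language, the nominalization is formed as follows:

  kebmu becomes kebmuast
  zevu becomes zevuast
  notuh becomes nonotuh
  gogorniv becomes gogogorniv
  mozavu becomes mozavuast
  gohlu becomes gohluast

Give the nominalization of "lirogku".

"lirogku" ends in -u. The stems ending in -u (kebmu → kebmuast, zevu → zevuast, mozavu → mozavuast) add -ast.
The other pattern: stems ending in -h or -v repeat the first consonant+vowel as a prefix.
So lirogku → lirogkuast.

lirogkuast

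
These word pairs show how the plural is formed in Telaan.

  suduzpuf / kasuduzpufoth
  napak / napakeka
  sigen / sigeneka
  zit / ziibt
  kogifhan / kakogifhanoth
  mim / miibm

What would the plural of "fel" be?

"fel" has 1 vowel. The stems with 1 vowel (zit → ziibt, mim → miibm) insert -ib- after the first vowel.
So fel → feibl.

feibl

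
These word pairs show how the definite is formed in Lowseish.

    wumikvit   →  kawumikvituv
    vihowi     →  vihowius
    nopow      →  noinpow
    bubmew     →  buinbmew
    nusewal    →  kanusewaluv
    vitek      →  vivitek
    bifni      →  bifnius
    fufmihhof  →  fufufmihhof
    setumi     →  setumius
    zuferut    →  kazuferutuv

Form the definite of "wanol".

bifni and wumikvit both have last vowel 'i' yet inflect differently (bifnius, kawumikvituv), so the last vowel is not what conditions the rule; the final letter is.
"wanol" ends in -l. The one such stem in the data (nusewal → kanusewaluv) adds ka- … -uv around the stem, so the same rule applies.
The other patterns: stems ending in -i add -us; stems ending in -w insert -in- after the first vowel; stems ending in -f or -k repeat the first consonant+vowel as a prefix.
So wanol → kawanoluv.

kawanoluv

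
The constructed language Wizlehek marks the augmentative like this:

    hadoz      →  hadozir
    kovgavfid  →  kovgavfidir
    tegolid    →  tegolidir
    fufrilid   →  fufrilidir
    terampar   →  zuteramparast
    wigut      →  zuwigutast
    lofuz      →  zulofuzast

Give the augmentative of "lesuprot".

lesuprotir

hadoz and lofuz both end in -z yet inflect differently (hadozir, zulofuzast), so the final letter is not what conditions the rule; the last vowel is.
"lesuprot" has last vowel 'o'. The one such stem in the data (hadoz → hadozir) adds -ir, so the same rule applies.
The other pattern: stems whose last vowel is 'a' or 'u' add zu- … -ast around the stem.
So lesuprot → lesuprotir.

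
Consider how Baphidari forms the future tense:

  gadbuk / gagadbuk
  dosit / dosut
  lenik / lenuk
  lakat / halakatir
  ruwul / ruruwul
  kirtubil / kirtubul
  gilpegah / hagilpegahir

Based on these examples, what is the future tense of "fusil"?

"fusil" has last vowel 'i'. The stems whose last vowel is 'i' (lenik → lenuk, dosit → dosut, kirtubil → kirtubul) change the last vowel to 'u'.
The other patterns: stems whose last vowel is 'a' add ha- … -ir around the stem; stems whose last vowel is 'u' repeat the first consonant+vowel as a prefix.
So fusil → fusul.

fusul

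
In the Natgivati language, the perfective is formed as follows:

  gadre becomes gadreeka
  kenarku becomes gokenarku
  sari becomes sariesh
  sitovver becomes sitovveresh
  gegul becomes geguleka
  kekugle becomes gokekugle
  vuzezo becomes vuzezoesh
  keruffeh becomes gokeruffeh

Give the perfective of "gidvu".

gadre and kekugle both end in -e yet inflect differently (gadreeka, gokekugle), so the final letter is not what conditions the rule; the first letter is.
"gidvu" begins with g-. The stems beginning with g- (gadre → gadreeka, gegul → geguleka) add -eka.
The other patterns: stems beginning with k- add the prefix go-; stems beginning with s- or v- add -esh.
So gidvu → gidvueka.

gidvueka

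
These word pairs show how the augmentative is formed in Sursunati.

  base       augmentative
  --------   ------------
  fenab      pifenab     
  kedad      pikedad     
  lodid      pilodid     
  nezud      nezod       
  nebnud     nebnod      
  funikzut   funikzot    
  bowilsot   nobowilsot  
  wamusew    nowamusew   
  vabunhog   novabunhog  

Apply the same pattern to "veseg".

kedad and nezud both end in -d yet inflect differently (pikedad, nezod), so the final letter is not what conditions the rule; the last vowel is.
"veseg" has last vowel 'e'. The one such stem in the data (wamusew → nowamusew) adds the prefix no-, so the same rule applies.
So veseg → noveseg.

noveseg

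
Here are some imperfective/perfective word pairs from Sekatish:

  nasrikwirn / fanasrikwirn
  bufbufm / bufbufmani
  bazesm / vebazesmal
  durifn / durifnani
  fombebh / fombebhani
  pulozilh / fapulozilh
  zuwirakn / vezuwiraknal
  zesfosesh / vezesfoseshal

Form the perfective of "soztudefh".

fombebh and zesfosesh both end in -h yet inflect differently (fombebhani, vezesfoseshal), so the final letter is not what conditions the rule; the second-to-last letter is.
"soztudefh" has second-to-last letter 'f'. The stems whose second-to-last letter is 'f' (durifn → durifnani, bufbufm → bufbufmani) add -ani.
So soztudefh → soztudefhani.

soztudefhani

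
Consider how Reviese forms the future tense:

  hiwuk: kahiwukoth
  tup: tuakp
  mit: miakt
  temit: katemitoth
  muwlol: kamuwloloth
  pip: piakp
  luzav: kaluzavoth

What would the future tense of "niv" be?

niakv

"niv" has 1 vowel. The stems with 1 vowel (tup → tuakp, mit → miakt, pip → piakp) insert -ak- after the first vowel.
The other pattern: stems with 2 vowels add ka- … -oth around the stem.
So niv → niakv.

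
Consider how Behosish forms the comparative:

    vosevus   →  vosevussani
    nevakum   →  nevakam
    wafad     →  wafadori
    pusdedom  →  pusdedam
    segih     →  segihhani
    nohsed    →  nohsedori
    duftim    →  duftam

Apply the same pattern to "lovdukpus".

duftim and segih both have last vowel 'i' yet inflect differently (duftam, segihhani), so the last vowel is not what conditions the rule; the final letter is.
"lovdukpus" ends in -s. The one such stem in the data (vosevus → vosevussani) doubles the final consonant and adds -ani (as does segih), so the same rule applies.
The other patterns: stems ending in -m change the last vowel to 'a'; stems ending in -d add -ori.
So lovdukpus → lovdukpussani.

lovdukpussani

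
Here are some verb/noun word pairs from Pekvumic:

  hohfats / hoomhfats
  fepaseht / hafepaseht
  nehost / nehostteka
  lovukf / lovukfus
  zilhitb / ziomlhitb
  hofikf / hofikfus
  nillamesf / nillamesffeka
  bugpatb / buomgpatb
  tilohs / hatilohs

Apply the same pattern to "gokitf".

goomkitf

"gokitf" has second-to-last letter 't'. The stems whose second-to-last letter is 't' (bugpatb → buomgpatb, zilhitb → ziomlhitb, hohfats → hoomhfats) insert -om- after the first vowel.
The other patterns: stems whose second-to-last letter is 's' double the final consonant and add -eka; stems whose second-to-last letter is 'h' add the prefix ha-; stems whose second-to-last letter is 'k' add -us.
So gokitf → goomkitf.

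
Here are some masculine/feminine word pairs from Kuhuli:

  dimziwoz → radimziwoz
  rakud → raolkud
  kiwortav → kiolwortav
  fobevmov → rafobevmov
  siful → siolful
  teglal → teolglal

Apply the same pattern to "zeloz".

fobevmov and kiwortav both end in -v yet inflect differently (rafobevmov, kiolwortav), so the final letter is not what conditions the rule; the last vowel is.
"zeloz" has last vowel 'o'. The stems whose last vowel is 'o' (fobevmov → rafobevmov, dimziwoz → radimziwoz) add the prefix ra-.
The other pattern: stems whose last vowel is 'a' or 'u' insert -ol- after the first vowel.
So zeloz → razeloz.

razeloz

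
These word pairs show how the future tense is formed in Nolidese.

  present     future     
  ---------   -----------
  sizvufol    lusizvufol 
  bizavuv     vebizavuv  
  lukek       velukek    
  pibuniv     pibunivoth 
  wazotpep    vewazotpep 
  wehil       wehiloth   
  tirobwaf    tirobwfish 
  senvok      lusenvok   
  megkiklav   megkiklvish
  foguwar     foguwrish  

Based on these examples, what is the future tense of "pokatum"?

vepokatum

sizvufol and wehil both end in -l yet inflect differently (lusizvufol, wehiloth), so the final letter is not what conditions the rule; the last vowel is.
"pokatum" has last vowel 'u'. The one such stem in the data (bizavuv → vebizavuv) adds the prefix ve-, so the same rule applies.
So pokatum → vepokatum.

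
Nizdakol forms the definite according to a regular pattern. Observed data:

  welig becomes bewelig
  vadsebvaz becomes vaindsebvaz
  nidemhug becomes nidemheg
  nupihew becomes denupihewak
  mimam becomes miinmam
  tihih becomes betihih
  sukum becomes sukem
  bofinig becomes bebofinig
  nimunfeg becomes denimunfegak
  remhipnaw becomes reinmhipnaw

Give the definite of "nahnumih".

nidemhug and bofinig both end in -g yet inflect differently (nidemheg, bebofinig), so the final letter is not what conditions the rule; the last vowel is.
"nahnumih" has last vowel 'i'. The stems whose last vowel is 'i' (bofinig → bebofinig, tihih → betihih, welig → bewelig) add the prefix be-.
The other patterns: stems whose last vowel is 'u' change the last vowel to 'e'; stems whose last vowel is 'a' insert -in- after the first vowel; stems whose last vowel is 'e' add de- … -ak around the stem.
So nahnumih → benahnumih.

benahnumih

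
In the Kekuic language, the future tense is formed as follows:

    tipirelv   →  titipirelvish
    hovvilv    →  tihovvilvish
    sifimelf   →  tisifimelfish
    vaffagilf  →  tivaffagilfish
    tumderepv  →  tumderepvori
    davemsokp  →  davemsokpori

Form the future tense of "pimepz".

tipirelv and tumderepv both end in -v yet inflect differently (titipirelvish, tumderepvori), so the final letter is not what conditions the rule; the second-to-last letter is.
"pimepz" has second-to-last letter 'p'. The one such stem in the data (tumderepv → tumderepvori) adds -ori, so the same rule applies.
So pimepz → pimepzori.

pimepzori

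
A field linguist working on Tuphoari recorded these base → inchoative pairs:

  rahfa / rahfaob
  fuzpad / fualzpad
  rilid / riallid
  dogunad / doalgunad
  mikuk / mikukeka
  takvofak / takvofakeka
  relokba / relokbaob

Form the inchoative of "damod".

"damod" ends in -d. The stems ending in -d (rilid → riallid, fuzpad → fualzpad, dogunad → doalgunad) insert -al- after the first vowel.
So damod → daalmod.

daalmod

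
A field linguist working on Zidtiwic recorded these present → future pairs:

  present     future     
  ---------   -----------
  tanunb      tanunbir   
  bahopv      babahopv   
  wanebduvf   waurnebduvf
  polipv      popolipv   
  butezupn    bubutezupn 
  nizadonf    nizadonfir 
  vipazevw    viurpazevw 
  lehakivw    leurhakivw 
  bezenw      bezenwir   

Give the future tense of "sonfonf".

vipazevw and bezenw both end in -w yet inflect differently (viurpazevw, bezenwir), so the final letter is not what conditions the rule; the second-to-last letter is.
"sonfonf" has second-to-last letter 'n'. The stems whose second-to-last letter is 'n' (bezenw → bezenwir, tanunb → tanunbir, nizadonf → nizadonfir) add -ir.
So sonfonf → sonfonfir.

sonfonfir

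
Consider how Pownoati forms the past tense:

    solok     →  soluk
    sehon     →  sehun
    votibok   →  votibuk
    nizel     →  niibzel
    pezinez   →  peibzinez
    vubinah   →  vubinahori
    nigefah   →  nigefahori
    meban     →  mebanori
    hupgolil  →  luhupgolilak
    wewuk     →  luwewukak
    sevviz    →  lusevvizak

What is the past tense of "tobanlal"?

tobanlalori

"tobanlal" has last vowel 'a'. The stems whose last vowel is 'a' (vubinah → vubinahori, nigefah → nigefahori, meban → mebanori) add -ori.
The other patterns: stems whose last vowel is 'o' change the last vowel to 'u'; stems whose last vowel is 'e' insert -ib- after the first vowel; stems whose last vowel is 'i' or 'u' add lu- … -ak around the stem.
So tobanlal → tobanlalori.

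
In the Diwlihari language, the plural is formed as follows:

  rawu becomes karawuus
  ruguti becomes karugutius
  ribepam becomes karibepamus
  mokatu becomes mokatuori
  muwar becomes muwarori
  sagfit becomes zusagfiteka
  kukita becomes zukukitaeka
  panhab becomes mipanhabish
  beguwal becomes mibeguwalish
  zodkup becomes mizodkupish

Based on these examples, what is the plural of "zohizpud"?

mizohizpudish

rawu and mokatu both end in -u yet inflect differently (karawuus, mokatuori), so the final letter is not what conditions the rule; the first letter is.
"zohizpud" begins with z-. The one such stem in the data (zodkup → mizodkupish) adds mi- … -ish around the stem, so the same rule applies.
The other patterns: stems beginning with r- add ka- … -us around the stem; stems beginning with m- add -ori; stems beginning with k- or s- add zu- … -eka around the stem.
So zohizpud → mizohizpudish.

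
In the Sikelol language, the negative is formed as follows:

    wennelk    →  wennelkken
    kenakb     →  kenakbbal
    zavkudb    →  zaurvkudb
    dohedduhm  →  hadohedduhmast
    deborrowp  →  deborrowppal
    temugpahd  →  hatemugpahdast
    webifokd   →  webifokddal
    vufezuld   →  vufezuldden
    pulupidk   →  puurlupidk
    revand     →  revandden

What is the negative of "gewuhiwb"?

gewuhiwbbal

"gewuhiwb" has second-to-last letter 'w'. The one such stem in the data (deborrowp → deborrowppal) doubles the final consonant and adds -al (as do webifokd, kenakb), so the same rule applies.
The other patterns: stems whose second-to-last letter is 'd' insert -ur- after the first vowel; stems whose second-to-last letter is 'l' or 'n' double the final consonant and add -en; stems whose second-to-last letter is 'h' add ha- … -ast around the stem.
So gewuhiwb → gewuhiwbbal.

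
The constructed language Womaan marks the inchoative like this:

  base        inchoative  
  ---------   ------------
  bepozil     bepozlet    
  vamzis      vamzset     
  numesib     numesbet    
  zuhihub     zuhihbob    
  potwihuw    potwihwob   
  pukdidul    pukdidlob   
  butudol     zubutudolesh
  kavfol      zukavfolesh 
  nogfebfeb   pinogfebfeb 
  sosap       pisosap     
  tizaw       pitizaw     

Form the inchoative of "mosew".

"mosew" has last vowel 'e'. The one such stem in the data (nogfebfeb → pinogfebfeb) adds the prefix pi-, so the same rule applies.
The other patterns: stems whose last vowel is 'i' delete the last vowel and add -et; stems whose last vowel is 'u' delete the last vowel and add -ob; stems whose last vowel is 'o' add zu- … -esh around the stem.
So mosew → pimosew.

pimosew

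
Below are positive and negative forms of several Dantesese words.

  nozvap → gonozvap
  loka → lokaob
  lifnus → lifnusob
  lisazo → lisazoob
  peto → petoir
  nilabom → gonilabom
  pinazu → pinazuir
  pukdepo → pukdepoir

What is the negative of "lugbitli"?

lugbitliob

lisazo and peto both end in -o yet inflect differently (lisazoob, petoir), so the final letter is not what conditions the rule; the first letter is.
"lugbitli" begins with l-. The stems beginning with l- (lifnus → lifnusob, loka → lokaob, lisazo → lisazoob) add -ob.
The other patterns: stems beginning with n- add the prefix go-; stems beginning with p- add -ir.
So lugbitli → lugbitliob.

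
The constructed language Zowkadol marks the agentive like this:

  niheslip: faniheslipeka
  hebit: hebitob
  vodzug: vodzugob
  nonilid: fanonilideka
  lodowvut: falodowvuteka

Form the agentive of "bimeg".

"bimeg" has 2 vowels. The stems with 2 vowels (vodzug → vodzugob, hebit → hebitob) add -ob.
The other pattern: stems with 3 vowels add fa- … -eka around the stem.
So bimeg → bimegob.

bimegob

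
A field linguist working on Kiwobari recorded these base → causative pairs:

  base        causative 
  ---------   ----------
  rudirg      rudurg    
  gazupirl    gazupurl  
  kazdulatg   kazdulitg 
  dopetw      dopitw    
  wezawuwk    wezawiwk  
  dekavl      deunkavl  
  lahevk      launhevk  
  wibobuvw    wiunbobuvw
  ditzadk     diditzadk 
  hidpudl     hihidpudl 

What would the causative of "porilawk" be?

poriliwk

rudirg and kazdulatg both end in -g yet inflect differently (rudurg, kazdulitg), so the final letter is not what conditions the rule; the second-to-last letter is.
"porilawk" has second-to-last letter 'w'. The one such stem in the data (wezawuwk → wezawiwk) changes the last vowel to 'i' (as do kazdulatg, dopetw), so the same rule applies.
The other patterns: stems whose second-to-last letter is 'r' change the last vowel to 'u'; stems whose second-to-last letter is 'v' insert -un- after the first vowel; stems whose second-to-last letter is 'd' repeat the first consonant+vowel as a prefix.
So porilawk → poriliwk.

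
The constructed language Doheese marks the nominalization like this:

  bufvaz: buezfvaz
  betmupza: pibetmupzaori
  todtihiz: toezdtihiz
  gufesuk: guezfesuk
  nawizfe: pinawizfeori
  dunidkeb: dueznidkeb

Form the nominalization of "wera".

nawizfe and dunidkeb both have last vowel 'e' yet inflect differently (pinawizfeori, dueznidkeb), so the last vowel is not what conditions the rule; whether the stem ends in a vowel or a consonant is.
"wera" ends in a vowel. The stems ending in a vowel (nawizfe → pinawizfeori, betmupza → pibetmupzaori) add pi- … -ori around the stem.
So wera → piweraori.

piweraori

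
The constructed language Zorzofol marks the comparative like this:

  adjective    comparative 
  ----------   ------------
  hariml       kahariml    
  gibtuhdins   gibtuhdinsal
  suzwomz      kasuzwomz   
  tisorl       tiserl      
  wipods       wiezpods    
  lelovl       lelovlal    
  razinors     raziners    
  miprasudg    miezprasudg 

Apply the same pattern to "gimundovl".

gimundovlal

hariml and tisorl both end in -l yet inflect differently (kahariml, tiserl), so the final letter is not what conditions the rule; the second-to-last letter is.
"gimundovl" has second-to-last letter 'v'. The one such stem in the data (lelovl → lelovlal) adds -al, so the same rule applies.
So gimundovl → gimundovlal.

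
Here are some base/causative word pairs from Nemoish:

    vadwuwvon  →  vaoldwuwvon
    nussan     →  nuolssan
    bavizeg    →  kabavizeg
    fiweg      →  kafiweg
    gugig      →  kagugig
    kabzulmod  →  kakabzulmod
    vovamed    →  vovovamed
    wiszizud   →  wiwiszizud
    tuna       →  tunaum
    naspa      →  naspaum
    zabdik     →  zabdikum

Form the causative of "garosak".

"garosak" ends in -k. The one such stem in the data (zabdik → zabdikum) adds -um, so the same rule applies.
The other patterns: stems ending in -n insert -ol- after the first vowel; stems ending in -g add the prefix ka-; stems ending in -d repeat the first consonant+vowel as a prefix.
So garosak → garosakum.

garosakum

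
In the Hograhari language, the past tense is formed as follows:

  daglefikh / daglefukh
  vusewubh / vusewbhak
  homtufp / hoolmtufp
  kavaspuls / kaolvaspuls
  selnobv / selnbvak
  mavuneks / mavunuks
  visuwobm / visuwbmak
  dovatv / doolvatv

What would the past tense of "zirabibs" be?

zirabbsak

vusewubh and daglefikh both end in -h yet inflect differently (vusewbhak, daglefukh), so the final letter is not what conditions the rule; the second-to-last letter is.
"zirabibs" has second-to-last letter 'b'. The stems whose second-to-last letter is 'b' (visuwobm → visuwbmak, vusewubh → vusewbhak, selnobv → selnbvak) delete the last vowel and add -ak.
The other patterns: stems whose second-to-last letter is 'k' change the last vowel to 'u'; stems whose second-to-last letter is 'f', 'l' or 't' insert -ol- after the first vowel.
So zirabibs → zirabbsak.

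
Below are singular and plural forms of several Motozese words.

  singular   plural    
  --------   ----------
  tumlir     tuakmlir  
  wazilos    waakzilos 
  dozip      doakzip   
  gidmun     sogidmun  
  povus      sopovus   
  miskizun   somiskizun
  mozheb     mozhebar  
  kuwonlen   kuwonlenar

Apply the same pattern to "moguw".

somoguw

"moguw" has last vowel 'u'. The stems whose last vowel is 'u' (gidmun → sogidmun, povus → sopovus, miskizun → somiskizun) add the prefix so-.
The other patterns: stems whose last vowel is 'i' or 'o' insert -ak- after the first vowel; stems whose last vowel is 'e' add -ar.
So moguw → somoguw.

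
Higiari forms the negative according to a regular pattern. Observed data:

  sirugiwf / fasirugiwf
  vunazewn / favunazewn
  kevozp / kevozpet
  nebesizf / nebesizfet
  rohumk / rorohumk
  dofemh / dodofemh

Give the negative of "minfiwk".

faminfiwk

sirugiwf and nebesizf both end in -f yet inflect differently (fasirugiwf, nebesizfet), so the final letter is not what conditions the rule; the second-to-last letter is.
"minfiwk" has second-to-last letter 'w'. The stems whose second-to-last letter is 'w' (sirugiwf → fasirugiwf, vunazewn → favunazewn) add the prefix fa-.
So minfiwk → faminfiwk.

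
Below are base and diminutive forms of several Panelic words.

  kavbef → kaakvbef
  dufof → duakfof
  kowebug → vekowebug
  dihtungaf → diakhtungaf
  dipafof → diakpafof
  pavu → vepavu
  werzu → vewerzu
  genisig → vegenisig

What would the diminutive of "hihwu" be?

vehihwu

kavbef and kowebug both begin with k- yet inflect differently (kaakvbef, vekowebug), so the first letter is not what conditions the rule; the final letter is.
"hihwu" ends in -u. The stems ending in -u (werzu → vewerzu, pavu → vepavu) add the prefix ve-.
So hihwu → vehihwu.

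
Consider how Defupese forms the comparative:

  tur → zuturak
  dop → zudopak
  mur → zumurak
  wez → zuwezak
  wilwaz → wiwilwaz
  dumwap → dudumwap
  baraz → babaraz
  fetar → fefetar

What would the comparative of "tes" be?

zutesak

"tes" has 1 vowel. The stems with 1 vowel (tur → zuturak, dop → zudopak, mur → zumurak) add zu- … -ak around the stem.
The other pattern: stems with 2 vowels repeat the first consonant+vowel as a prefix.
So tes → zutesak.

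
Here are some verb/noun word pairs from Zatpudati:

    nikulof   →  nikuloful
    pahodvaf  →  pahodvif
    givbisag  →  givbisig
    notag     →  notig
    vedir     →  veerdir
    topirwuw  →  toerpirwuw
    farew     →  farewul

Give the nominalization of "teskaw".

topirwuw and farew both end in -w yet inflect differently (toerpirwuw, farewul), so the final letter is not what conditions the rule; the last vowel is.
"teskaw" has last vowel 'a'. The stems whose last vowel is 'a' (notag → notig, pahodvaf → pahodvif, givbisag → givbisig) change the last vowel to 'i'.
The other patterns: stems whose last vowel is 'i' or 'u' insert -er- after the first vowel; stems whose last vowel is 'e' or 'o' add -ul.
So teskaw → teskiw.

teskiw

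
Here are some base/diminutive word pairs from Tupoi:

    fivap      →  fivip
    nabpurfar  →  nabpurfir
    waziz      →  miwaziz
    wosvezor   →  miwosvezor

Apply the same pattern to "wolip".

miwolip

"wolip" has last vowel 'i'. The one such stem in the data (waziz → miwaziz) adds the prefix mi-, so the same rule applies.
The other pattern: stems whose last vowel is 'a' change the last vowel to 'i'.
So wolip → miwolip.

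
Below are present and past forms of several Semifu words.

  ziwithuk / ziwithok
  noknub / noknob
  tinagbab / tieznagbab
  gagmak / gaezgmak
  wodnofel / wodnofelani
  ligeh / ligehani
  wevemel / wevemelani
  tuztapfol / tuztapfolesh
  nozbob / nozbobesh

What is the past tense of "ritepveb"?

"ritepveb" has last vowel 'e'. The stems whose last vowel is 'e' (wodnofel → wodnofelani, ligeh → ligehani, wevemel → wevemelani) add -ani.
The other patterns: stems whose last vowel is 'u' change the last vowel to 'o'; stems whose last vowel is 'a' insert -ez- after the first vowel; stems whose last vowel is 'o' add -esh.
So ritepveb → ritepvebani.

ritepvebani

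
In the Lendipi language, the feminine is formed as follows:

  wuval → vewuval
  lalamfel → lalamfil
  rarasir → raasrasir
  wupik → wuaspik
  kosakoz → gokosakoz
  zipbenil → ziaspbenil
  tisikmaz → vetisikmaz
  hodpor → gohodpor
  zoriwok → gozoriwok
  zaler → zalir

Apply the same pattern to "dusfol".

godusfol

"dusfol" has last vowel 'o'. The stems whose last vowel is 'o' (zoriwok → gozoriwok, hodpor → gohodpor, kosakoz → gokosakoz) add the prefix go-.
The other patterns: stems whose last vowel is 'i' insert -as- after the first vowel; stems whose last vowel is 'e' change the last vowel to 'i'; stems whose last vowel is 'a' add the prefix ve-.
So dusfol → godusfol.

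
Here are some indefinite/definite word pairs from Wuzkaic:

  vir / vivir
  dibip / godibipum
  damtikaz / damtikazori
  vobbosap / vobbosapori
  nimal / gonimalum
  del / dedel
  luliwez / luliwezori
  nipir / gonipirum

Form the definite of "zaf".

zazaf

del and nimal both end in -l yet inflect differently (dedel, gonimalum), so the final letter is not what conditions the rule; the number of vowels is.
"zaf" has 1 vowel. The stems with 1 vowel (del → dedel, vir → vivir) repeat the first consonant+vowel as a prefix.
So zaf → zazaf.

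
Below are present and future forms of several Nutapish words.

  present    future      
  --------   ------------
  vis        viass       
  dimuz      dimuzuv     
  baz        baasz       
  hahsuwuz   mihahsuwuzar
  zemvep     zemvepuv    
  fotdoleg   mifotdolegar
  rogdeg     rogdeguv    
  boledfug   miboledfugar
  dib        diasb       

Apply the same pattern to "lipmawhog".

milipmawhogar

baz and dimuz both end in -z yet inflect differently (baasz, dimuzuv), so the final letter is not what conditions the rule; the number of vowels is.
"lipmawhog" has 3 vowels. The stems with 3 vowels (hahsuwuz → mihahsuwuzar, boledfug → miboledfugar, fotdoleg → mifotdolegar) add mi- … -ar around the stem.
So lipmawhog → milipmawhogar.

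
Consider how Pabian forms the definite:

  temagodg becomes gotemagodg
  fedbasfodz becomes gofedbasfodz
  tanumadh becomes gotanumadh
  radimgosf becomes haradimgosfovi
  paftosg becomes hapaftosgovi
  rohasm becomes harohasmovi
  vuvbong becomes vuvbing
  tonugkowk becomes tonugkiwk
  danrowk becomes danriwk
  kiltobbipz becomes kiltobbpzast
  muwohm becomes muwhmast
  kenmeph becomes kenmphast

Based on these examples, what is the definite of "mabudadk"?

temagodg and paftosg both end in -g yet inflect differently (gotemagodg, hapaftosgovi), so the final letter is not what conditions the rule; the second-to-last letter is.
"mabudadk" has second-to-last letter 'd'. The stems whose second-to-last letter is 'd' (temagodg → gotemagodg, fedbasfodz → gofedbasfodz, tanumadh → gotanumadh) add the prefix go-.
The other patterns: stems whose second-to-last letter is 's' add ha- … -ovi around the stem; stems whose second-to-last letter is 'n' or 'w' change the last vowel to 'i'; stems whose second-to-last letter is 'h' or 'p' delete the last vowel and add -ast.
So mabudadk → gomabudadk.

gomabudadk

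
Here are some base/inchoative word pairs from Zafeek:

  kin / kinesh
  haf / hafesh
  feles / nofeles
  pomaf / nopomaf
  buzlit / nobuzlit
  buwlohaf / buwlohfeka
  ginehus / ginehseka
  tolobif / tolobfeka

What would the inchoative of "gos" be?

haf and pomaf both end in -f yet inflect differently (hafesh, nopomaf), so the final letter is not what conditions the rule; the number of vowels is.
"gos" has 1 vowel. The stems with 1 vowel (kin → kinesh, haf → hafesh) add -esh.
The other patterns: stems with 2 vowels add the prefix no-; stems with 3 vowels delete the last vowel and add -eka.
So gos → gosesh.

gosesh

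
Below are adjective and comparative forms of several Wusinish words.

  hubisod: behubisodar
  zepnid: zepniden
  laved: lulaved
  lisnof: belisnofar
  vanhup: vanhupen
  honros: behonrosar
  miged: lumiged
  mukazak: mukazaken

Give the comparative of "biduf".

bidufen

hubisod and laved both end in -d yet inflect differently (behubisodar, lulaved), so the final letter is not what conditions the rule; the last vowel is.
"biduf" has last vowel 'u'. The one such stem in the data (vanhup → vanhupen) adds -en, so the same rule applies.
So biduf → bidufen.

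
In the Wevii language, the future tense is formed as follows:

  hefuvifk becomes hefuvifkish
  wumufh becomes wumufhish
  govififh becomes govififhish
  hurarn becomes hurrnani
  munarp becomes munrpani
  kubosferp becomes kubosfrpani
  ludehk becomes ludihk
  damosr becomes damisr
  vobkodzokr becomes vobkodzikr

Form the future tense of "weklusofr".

weklusofrish

hefuvifk and ludehk both end in -k yet inflect differently (hefuvifkish, ludihk), so the final letter is not what conditions the rule; the second-to-last letter is.
"weklusofr" has second-to-last letter 'f'. The stems whose second-to-last letter is 'f' (hefuvifk → hefuvifkish, wumufh → wumufhish, govififh → govififhish) add -ish.
The other patterns: stems whose second-to-last letter is 'r' delete the last vowel and add -ani; stems whose second-to-last letter is 'h', 'k' or 's' change the last vowel to 'i'.
So weklusofr → weklusofrish.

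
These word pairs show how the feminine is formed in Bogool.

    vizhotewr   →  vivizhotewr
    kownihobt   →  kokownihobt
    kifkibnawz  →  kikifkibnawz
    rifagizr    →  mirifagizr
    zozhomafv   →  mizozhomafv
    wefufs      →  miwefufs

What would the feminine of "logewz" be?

vizhotewr and rifagizr both end in -r yet inflect differently (vivizhotewr, mirifagizr), so the final letter is not what conditions the rule; the second-to-last letter is.
"logewz" has second-to-last letter 'w'. The stems whose second-to-last letter is 'w' (vizhotewr → vivizhotewr, kifkibnawz → kikifkibnawz) repeat the first consonant+vowel as a prefix.
The other pattern: stems whose second-to-last letter is 'f' or 'z' add the prefix mi-.
So logewz → lologewz.

lologewz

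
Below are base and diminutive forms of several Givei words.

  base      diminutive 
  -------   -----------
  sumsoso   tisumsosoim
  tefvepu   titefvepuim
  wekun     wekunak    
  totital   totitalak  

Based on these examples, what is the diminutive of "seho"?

tefvepu and wekun both have last vowel 'u' yet inflect differently (titefvepuim, wekunak), so the last vowel is not what conditions the rule; whether the stem ends in a vowel or a consonant is.
"seho" ends in a vowel. The stems ending in a vowel (sumsoso → tisumsosoim, tefvepu → titefvepuim) add ti- … -im around the stem.
So seho → tisehoim.

tisehoim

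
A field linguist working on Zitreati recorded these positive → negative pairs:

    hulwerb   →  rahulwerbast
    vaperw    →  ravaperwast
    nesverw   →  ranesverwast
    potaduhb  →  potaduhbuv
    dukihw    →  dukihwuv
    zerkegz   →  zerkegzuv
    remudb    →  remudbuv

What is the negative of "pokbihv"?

hulwerb and potaduhb both end in -b yet inflect differently (rahulwerbast, potaduhbuv), so the final letter is not what conditions the rule; the second-to-last letter is.
"pokbihv" has second-to-last letter 'h'. The stems whose second-to-last letter is 'h' (potaduhb → potaduhbuv, dukihw → dukihwuv) add -uv.
The other pattern: stems whose second-to-last letter is 'r' add ra- … -ast around the stem.
So pokbihv → pokbihvuv.

pokbihvuv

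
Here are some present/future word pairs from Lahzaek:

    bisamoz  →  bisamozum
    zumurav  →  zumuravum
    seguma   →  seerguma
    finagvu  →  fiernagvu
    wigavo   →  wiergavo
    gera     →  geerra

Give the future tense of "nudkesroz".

nudkesrozum

zumurav and seguma both have last vowel 'a' yet inflect differently (zumuravum, seerguma), so the last vowel is not what conditions the rule; whether the stem ends in a vowel or a consonant is.
"nudkesroz" ends in a consonant. The stems ending in a consonant (bisamoz → bisamozum, zumurav → zumuravum) add -um.
The other pattern: stems ending in a vowel insert -er- after the first vowel.
So nudkesroz → nudkesrozum.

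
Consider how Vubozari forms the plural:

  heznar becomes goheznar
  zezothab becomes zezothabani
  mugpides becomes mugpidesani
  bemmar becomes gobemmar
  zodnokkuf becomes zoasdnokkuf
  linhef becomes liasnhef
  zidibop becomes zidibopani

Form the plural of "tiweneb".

linhef and mugpides both have last vowel 'e' yet inflect differently (liasnhef, mugpidesani), so the last vowel is not what conditions the rule; the final letter is.
"tiweneb" ends in -b. The one such stem in the data (zezothab → zezothabani) adds -ani, so the same rule applies.
So tiweneb → tiwenebani.

tiwenebani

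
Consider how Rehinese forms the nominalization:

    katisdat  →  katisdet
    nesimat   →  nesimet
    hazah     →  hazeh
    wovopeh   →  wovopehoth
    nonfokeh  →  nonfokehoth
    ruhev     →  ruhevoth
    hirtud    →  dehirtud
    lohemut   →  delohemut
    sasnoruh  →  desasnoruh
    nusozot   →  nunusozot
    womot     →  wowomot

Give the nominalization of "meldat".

meldet

"meldat" has last vowel 'a'. The stems whose last vowel is 'a' (katisdat → katisdet, nesimat → nesimet, hazah → hazeh) change the last vowel to 'e'.
The other patterns: stems whose last vowel is 'e' add -oth; stems whose last vowel is 'u' add the prefix de-; stems whose last vowel is 'o' repeat the first consonant+vowel as a prefix.
So meldat → meldet.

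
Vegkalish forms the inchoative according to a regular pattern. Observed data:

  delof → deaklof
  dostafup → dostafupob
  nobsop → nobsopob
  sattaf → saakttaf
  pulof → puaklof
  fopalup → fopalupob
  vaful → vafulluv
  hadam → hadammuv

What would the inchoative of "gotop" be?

gotopob

nobsop and delof both have last vowel 'o' yet inflect differently (nobsopob, deaklof), so the last vowel is not what conditions the rule; the final letter is.
"gotop" ends in -p. The stems ending in -p (nobsop → nobsopob, dostafup → dostafupob, fopalup → fopalupob) add -ob.
The other patterns: stems ending in -f insert -ak- after the first vowel; stems ending in -l or -m double the final consonant and add -uv.
So gotop → gotopob.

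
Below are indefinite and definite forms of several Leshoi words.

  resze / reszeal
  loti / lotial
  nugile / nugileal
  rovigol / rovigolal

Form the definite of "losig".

Every pair shown (resze → reszeal, loti → lotial, nugile → nugileal, …) follows the same rule: add -al.
So losig → losigal.

losigal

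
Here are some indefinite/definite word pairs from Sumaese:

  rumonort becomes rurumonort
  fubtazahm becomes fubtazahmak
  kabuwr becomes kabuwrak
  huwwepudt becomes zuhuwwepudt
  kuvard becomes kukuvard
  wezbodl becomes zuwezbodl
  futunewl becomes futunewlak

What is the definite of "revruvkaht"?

revruvkahtak

rumonort and huwwepudt both end in -t yet inflect differently (rurumonort, zuhuwwepudt), so the final letter is not what conditions the rule; the second-to-last letter is.
"revruvkaht" has second-to-last letter 'h'. The one such stem in the data (fubtazahm → fubtazahmak) adds -ak, so the same rule applies.
So revruvkaht → revruvkahtak.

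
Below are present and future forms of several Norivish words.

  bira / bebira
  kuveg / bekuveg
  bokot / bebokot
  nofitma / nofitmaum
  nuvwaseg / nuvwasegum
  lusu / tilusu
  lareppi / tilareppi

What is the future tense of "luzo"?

tiluzo

"luzo" begins with l-. The stems beginning with l- (lusu → tilusu, lareppi → tilareppi) add the prefix ti-.
So luzo → tiluzo.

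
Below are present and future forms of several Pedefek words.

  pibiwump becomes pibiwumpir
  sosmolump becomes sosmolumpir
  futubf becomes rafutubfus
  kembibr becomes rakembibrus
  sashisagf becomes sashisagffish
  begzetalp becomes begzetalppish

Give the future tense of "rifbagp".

rifbagppish

"rifbagp" has second-to-last letter 'g'. The one such stem in the data (sashisagf → sashisagffish) doubles the final consonant and adds -ish (as does begzetalp), so the same rule applies.
So rifbagp → rifbagppish.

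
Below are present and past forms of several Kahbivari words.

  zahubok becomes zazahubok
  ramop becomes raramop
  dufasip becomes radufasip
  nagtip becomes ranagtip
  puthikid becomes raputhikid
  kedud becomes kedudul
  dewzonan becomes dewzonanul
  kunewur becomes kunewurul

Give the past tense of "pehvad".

pehvadul

puthikid and kedud both end in -d yet inflect differently (raputhikid, kedudul), so the final letter is not what conditions the rule; the last vowel is.
"pehvad" has last vowel 'a'. The one such stem in the data (dewzonan → dewzonanul) adds -ul, so the same rule applies.
The other patterns: stems whose last vowel is 'o' repeat the first consonant+vowel as a prefix; stems whose last vowel is 'i' add the prefix ra-.
So pehvad → pehvadul.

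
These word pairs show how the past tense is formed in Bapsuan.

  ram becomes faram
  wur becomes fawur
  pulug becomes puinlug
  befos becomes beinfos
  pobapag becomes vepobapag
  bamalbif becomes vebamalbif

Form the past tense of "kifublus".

pulug and pobapag both end in -g yet inflect differently (puinlug, vepobapag), so the final letter is not what conditions the rule; the number of vowels is.
"kifublus" has 3 vowels. The stems with 3 vowels (pobapag → vepobapag, bamalbif → vebamalbif) add the prefix ve-.
So kifublus → vekifublus.

vekifublus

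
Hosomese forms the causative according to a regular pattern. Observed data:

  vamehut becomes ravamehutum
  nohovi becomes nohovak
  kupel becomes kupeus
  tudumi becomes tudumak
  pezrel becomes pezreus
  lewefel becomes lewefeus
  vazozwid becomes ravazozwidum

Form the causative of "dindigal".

dindigaus

nohovi and vazozwid both have last vowel 'i' yet inflect differently (nohovak, ravazozwidum), so the last vowel is not what conditions the rule; the final letter is.
"dindigal" ends in -l. The stems ending in -l (kupel → kupeus, pezrel → pezreus, lewefel → lewefeus) drop the final letter and add -us.
The other patterns: stems ending in -i drop the final letter and add -ak; stems ending in -d or -t add ra- … -um around the stem.
So dindigal → dindigaus.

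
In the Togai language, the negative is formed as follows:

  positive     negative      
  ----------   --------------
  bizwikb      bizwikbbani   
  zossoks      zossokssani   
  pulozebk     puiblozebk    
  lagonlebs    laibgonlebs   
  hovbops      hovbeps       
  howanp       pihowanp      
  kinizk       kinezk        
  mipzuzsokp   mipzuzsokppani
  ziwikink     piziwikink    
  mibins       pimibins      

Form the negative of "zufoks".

"zufoks" has second-to-last letter 'k'. The stems whose second-to-last letter is 'k' (zossoks → zossokssani, bizwikb → bizwikbbani, mipzuzsokp → mipzuzsokppani) double the final consonant and add -ani.
So zufoks → zufokssani.

zufokssani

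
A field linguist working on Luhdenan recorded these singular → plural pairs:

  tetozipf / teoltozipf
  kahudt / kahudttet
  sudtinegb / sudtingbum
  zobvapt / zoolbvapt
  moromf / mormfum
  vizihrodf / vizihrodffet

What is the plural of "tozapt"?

kahudt and zobvapt both end in -t yet inflect differently (kahudttet, zoolbvapt), so the final letter is not what conditions the rule; the second-to-last letter is.
"tozapt" has second-to-last letter 'p'. The stems whose second-to-last letter is 'p' (zobvapt → zoolbvapt, tetozipf → teoltozipf) insert -ol- after the first vowel.
The other patterns: stems whose second-to-last letter is 'd' double the final consonant and add -et; stems whose second-to-last letter is 'g' or 'm' delete the last vowel and add -um.
So tozapt → toolzapt.

toolzapt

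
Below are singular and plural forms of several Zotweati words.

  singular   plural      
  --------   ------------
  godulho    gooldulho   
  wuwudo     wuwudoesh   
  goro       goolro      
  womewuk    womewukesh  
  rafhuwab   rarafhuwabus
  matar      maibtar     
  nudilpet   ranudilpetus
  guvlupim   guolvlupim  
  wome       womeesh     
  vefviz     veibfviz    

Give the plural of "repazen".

rarepazenus

goro and wuwudo both end in -o yet inflect differently (goolro, wuwudoesh), so the final letter is not what conditions the rule; the first letter is.
"repazen" begins with r-. The one such stem in the data (rafhuwab → rarafhuwabus) adds ra- … -us around the stem, so the same rule applies.
The other patterns: stems beginning with g- insert -ol- after the first vowel; stems beginning with m- or v- insert -ib- after the first vowel; stems beginning with w- add -esh.
So repazen → rarepazenus.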